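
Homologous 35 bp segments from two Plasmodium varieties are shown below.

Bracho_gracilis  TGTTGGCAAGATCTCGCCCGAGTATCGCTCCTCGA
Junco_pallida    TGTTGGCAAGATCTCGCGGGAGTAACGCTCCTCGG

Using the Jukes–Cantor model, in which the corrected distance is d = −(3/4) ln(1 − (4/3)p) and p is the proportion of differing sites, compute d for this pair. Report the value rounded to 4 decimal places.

0.1240

The sequences differ at positions 18 (C/G), 19 (C/G), 25 (T/A), 35 (A/G).
p = 4/35 = 0.114286.
d = −0.75 · ln(1 − (4/3)·0.114286) = −0.75 · ln(0.847619) = −0.75 · (-0.165324) = 0.1240.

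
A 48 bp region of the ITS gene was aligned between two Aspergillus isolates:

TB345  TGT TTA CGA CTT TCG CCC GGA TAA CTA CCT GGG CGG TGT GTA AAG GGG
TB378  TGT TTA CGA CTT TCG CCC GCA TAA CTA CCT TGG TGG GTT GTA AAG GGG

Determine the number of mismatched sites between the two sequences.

5

The sequences differ at positions 20 (G/C), 31 (G/T), 34 (C/T), 37 (T/G), 38 (G/T).
That gives 5 mismatches out of 48 aligned sites, so the Hamming distance is 5.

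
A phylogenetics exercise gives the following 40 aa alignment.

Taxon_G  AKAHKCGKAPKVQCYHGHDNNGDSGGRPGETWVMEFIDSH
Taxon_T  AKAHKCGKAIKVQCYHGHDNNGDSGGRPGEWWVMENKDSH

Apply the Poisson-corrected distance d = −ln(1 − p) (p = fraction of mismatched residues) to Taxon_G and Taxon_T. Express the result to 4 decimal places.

The sequences differ at positions 10 (P/I), 31 (T/W), 36 (F/N), 37 (I/K).
p = 4/40 = 0.100000.
d = −ln(1 − 0.100000) = −ln(0.900000) = 0.1054.

0.1054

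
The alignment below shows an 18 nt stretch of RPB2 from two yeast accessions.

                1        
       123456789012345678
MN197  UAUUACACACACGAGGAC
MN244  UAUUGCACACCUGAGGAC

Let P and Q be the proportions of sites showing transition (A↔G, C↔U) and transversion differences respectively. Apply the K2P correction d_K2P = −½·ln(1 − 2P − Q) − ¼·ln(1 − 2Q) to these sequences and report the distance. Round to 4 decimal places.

0.1922

The sequences differ at positions 5 (A/G, transition), 11 (A/C, transversion), 12 (C/U, transition).
Of the 3 differences, 2 transitions and 1 transversion over 18 sites: P = 2/18 = 0.111111, Q = 1/18 = 0.055556.
d = −0.5·ln(0.722222) − 0.25·ln(0.888888) = −0.5·(-0.325423) − 0.25·(-0.117784) = 0.1922.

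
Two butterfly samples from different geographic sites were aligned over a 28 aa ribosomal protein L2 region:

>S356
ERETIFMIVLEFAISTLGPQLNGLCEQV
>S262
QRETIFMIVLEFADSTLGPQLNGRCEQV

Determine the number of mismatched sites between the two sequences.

Differing sites — 1:E/Q; 14:I/D; 24:L/R.
That gives 3 mismatches out of 28 aligned sites, so the Hamming distance is 3.

3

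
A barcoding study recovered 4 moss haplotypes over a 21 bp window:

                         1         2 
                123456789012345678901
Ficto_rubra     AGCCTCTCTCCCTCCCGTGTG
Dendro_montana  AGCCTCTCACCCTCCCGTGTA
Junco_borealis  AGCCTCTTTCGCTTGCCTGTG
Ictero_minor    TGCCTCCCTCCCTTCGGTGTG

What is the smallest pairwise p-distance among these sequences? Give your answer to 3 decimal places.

Pairwise Hamming distances:
  Ficto_rubra vs Dendro_montana: 2
  Ficto_rubra vs Junco_borealis: 5
  Ficto_rubra vs Ictero_minor: 4
  Dendro_montana vs Junco_borealis: 7
  Dendro_montana vs Ictero_minor: 6
  Junco_borealis vs Ictero_minor: 7
The smallest is 2 mismatches, between Ficto_rubra and Dendro_montana; p = 2/21 = 0.095.

0.095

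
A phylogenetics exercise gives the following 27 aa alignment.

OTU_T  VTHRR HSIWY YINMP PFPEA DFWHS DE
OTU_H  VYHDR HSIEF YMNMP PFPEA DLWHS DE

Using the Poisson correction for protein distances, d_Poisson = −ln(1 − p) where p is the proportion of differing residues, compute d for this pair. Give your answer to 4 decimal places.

0.2513

Mismatches occur at site 2 (T↔Y), site 4 (R↔D), site 9 (W↔E), site 10 (Y↔F), site 12 (I↔M), site 22 (F↔L).
p = 6/27 = 0.222222.
d = −ln(1 − 0.222222) = −ln(0.777778) = 0.2513.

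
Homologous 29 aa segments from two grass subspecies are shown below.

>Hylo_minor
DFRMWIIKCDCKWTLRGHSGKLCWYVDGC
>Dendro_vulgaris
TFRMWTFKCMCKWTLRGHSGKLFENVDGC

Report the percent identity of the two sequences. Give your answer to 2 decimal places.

The sequences differ at positions 1 (D/T), 6 (I/T), 7 (I/F), 10 (D/M), 23 (C/F), 24 (W/E), 25 (Y/N).
22 of the 29 sites match, so the percent identity is 22/29 × 100 = 75.86%.

75.86%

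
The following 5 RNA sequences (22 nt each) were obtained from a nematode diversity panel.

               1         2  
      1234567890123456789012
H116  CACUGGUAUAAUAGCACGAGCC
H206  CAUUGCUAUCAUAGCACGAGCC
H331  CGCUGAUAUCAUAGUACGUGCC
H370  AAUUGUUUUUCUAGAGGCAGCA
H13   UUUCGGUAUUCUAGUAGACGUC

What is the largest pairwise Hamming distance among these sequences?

Pairwise Hamming distances:
  H116 vs H206: 3
  H116 vs H331: 5
  H116 vs H370: 11
  H116 vs H13: 11
  H206 vs H331: 5
  H206 vs H370: 10
  H206 vs H13: 11
  H331 vs H370: 13
  H331 vs H13: 11
  H370 vs H13: 11
The largest is 13, between H331 and H370.

13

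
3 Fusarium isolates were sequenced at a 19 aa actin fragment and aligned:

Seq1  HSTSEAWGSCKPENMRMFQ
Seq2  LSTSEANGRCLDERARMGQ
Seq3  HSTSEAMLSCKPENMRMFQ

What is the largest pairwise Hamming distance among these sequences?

Pairwise Hamming distances:
  Seq1 vs Seq2: 8
  Seq1 vs Seq3: 2
  Seq2 vs Seq3: 9
The largest is 9, between Seq2 and Seq3.

9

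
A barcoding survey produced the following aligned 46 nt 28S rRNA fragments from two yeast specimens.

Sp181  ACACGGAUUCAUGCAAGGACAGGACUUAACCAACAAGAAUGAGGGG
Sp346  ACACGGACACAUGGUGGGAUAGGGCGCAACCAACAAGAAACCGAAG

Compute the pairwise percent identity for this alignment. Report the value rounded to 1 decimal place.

69.6%

Differing sites — 8:U/C; 9:U/A; 14:C/G; 15:A/U; 16:A/G; 20:C/U; 24:A/G; 26:U/G; 27:U/C; 40:U/A; 41:G/C; 42:A/C; 44:G/A; 45:G/A.
32 of the 46 sites match, so the percent identity is 32/46 × 100 = 69.6%.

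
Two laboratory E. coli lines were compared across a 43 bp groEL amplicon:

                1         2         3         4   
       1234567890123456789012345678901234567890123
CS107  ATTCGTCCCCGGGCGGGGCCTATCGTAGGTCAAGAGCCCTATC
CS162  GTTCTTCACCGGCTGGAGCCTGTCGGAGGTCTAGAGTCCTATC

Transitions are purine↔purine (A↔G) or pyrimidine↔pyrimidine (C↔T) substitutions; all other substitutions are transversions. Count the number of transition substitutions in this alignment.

5

Mismatches occur at site 1 (A/G, transition), site 5 (G/T, transversion), site 8 (C/A, transversion), site 13 (G/C, transversion), site 14 (C/T, transition), site 17 (G/A, transition), site 22 (A/G, transition), site 26 (T/G, transversion), site 32 (A/T, transversion), site 37 (C/T, transition).
Of the 10 differences, 5 transitions and 5 transversions, so the answer is 5.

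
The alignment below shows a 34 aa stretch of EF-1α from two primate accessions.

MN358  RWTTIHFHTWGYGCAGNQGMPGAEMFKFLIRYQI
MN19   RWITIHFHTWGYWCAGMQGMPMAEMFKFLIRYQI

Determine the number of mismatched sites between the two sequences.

The sequences differ at positions 3 (T/I), 13 (G/W), 17 (N/M), 22 (G/M).
That gives 4 mismatches out of 34 aligned sites, so the Hamming distance is 4.

4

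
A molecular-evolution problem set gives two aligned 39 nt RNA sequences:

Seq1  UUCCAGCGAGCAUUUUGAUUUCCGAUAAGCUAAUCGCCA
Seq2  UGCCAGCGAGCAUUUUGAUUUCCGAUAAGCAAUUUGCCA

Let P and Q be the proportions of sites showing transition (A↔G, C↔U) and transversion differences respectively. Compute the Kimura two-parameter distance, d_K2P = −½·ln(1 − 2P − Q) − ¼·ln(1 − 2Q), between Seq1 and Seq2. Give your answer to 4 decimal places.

Differing sites — 2:U/G (Tv); 31:U/A (Tv); 33:A/U (Tv); 35:C/U (Ti).
Of the 4 differences, 1 transition and 3 transversions over 39 sites: P = 1/39 = 0.025641, Q = 3/39 = 0.076923.
d = −0.5·ln(0.871795) − 0.25·ln(0.846154) = −0.5·(-0.137201) − 0.25·(-0.167054) = 0.1104.

0.1104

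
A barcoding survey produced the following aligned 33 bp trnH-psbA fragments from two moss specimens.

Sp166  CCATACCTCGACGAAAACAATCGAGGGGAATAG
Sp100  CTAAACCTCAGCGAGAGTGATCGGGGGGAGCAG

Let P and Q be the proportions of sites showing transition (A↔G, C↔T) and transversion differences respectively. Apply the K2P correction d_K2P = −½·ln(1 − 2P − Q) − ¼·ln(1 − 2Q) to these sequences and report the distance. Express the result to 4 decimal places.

0.5214

Differing sites — 2:C/T (Ti); 4:T/A (Tv); 10:G/A (Ti); 11:A/G (Ti); 15:A/G (Ti); 17:A/G (Ti); 18:C/T (Ti); 19:A/G (Ti); 24:A/G (Ti); 30:A/G (Ti); 31:T/C (Ti).
Of the 11 differences, 10 transitions and 1 transversion over 33 sites: P = 10/33 = 0.303030, Q = 1/33 = 0.030303.
d = −0.5·ln(0.363637) − 0.25·ln(0.939394) = −0.5·(-1.011599) − 0.25·(-0.062520) = 0.5214.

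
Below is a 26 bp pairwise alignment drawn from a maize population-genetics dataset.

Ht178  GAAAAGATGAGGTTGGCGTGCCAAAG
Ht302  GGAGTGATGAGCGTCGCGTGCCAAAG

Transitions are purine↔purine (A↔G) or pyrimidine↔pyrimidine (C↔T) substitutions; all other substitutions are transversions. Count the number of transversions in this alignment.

4

Differing sites — 2:A/G (Ti); 4:A/G (Ti); 5:A/T (Tv); 12:G/C (Tv); 13:T/G (Tv); 15:G/C (Tv).
Of the 6 differences, 2 transitions and 4 transversions, so the answer is 4.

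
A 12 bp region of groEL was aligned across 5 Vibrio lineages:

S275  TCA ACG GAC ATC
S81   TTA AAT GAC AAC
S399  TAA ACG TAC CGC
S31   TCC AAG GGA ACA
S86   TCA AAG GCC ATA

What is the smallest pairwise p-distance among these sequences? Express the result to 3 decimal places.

Pairwise Hamming distances:
  S275 vs S81: 4
  S275 vs S399: 4
  S275 vs S31: 6
  S275 vs S86: 3
  S81 vs S399: 6
  S81 vs S31: 7
  S81 vs S86: 5
  S399 vs S31: 9
  S399 vs S86: 7
  S31 vs S86: 4
The smallest is 3 mismatches, between S275 and S86; p = 3/12 = 0.250.

0.250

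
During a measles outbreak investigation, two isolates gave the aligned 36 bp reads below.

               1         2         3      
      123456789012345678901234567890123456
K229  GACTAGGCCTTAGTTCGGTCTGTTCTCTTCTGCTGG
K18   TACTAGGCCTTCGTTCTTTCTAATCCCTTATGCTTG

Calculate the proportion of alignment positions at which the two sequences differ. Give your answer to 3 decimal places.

0.250

The sequences differ at positions 1 (G/T), 12 (A/C), 17 (G/T), 18 (G/T), 22 (G/A), 23 (T/A), 26 (T/C), 30 (C/A), 35 (G/T).
There are 9 differences over 36 sites, so p = 9/36 = 0.250.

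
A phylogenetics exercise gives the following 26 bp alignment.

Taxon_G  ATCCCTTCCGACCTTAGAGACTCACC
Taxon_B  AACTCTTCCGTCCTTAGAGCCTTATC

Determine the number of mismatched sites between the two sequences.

Mismatches occur at site 2 (T↔A), site 4 (C↔T), site 11 (A↔T), site 20 (A↔C), site 23 (C↔T), site 25 (C↔T).
That gives 6 mismatches out of 26 aligned sites, so the Hamming distance is 6.

6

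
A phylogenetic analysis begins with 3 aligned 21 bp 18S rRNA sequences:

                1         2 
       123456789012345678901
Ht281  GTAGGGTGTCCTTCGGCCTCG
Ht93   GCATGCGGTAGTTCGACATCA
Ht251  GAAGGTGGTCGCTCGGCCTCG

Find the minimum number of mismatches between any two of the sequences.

5

Pairwise Hamming distances:
  Ht281 vs Ht93: 9
  Ht281 vs Ht251: 5
  Ht93 vs Ht251: 8
The smallest is 5, between Ht281 and Ht251.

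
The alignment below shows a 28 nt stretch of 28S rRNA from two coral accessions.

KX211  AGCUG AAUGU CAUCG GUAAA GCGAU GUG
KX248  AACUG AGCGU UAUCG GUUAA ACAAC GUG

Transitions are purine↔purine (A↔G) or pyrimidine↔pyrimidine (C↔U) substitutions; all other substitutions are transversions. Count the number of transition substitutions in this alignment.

7

The sequences differ at positions 2 (G/A, transition), 7 (A/G, transition), 8 (U/C, transition), 11 (C/U, transition), 18 (A/U, transversion), 21 (G/A, transition), 23 (G/A, transition), 25 (U/C, transition).
Of the 8 differences, 7 transitions and 1 transversion, so the answer is 7.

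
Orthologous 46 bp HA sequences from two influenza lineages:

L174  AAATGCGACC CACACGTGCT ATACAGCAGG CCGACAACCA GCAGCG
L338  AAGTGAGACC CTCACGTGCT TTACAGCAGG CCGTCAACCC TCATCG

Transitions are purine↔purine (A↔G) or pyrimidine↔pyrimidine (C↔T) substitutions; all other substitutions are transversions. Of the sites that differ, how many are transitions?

1

The sequences differ at positions 3 (A/G, transition), 6 (C/A, transversion), 12 (A/T, transversion), 21 (A/T, transversion), 34 (A/T, transversion), 40 (A/C, transversion), 41 (G/T, transversion), 44 (G/T, transversion).
Of the 8 differences, 1 transition and 7 transversions, so the answer is 1.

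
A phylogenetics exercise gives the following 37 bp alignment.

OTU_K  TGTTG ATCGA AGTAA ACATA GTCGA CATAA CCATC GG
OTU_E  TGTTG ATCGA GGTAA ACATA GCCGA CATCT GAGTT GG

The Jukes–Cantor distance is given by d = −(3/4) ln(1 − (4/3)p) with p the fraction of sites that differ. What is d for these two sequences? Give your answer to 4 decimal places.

0.2551

Mismatches occur at site 11 (A→G), site 22 (T→C), site 29 (A→C), site 30 (A→T), site 31 (C→G), site 32 (C→A), site 33 (A→G), site 35 (C→T).
p = 8/37 = 0.216216.
d = −0.75 · ln(1 − (4/3)·0.216216) = −0.75 · ln(0.711712) = −0.75 · (-0.340082) = 0.2551.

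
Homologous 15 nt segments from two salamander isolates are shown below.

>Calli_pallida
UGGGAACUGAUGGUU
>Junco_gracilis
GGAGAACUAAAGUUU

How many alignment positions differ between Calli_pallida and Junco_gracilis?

Mismatches occur at site 1 (U→G), site 3 (G→A), site 9 (G→A), site 11 (U→A), site 13 (G→U).
That gives 5 mismatches out of 15 aligned sites, so the Hamming distance is 5.

5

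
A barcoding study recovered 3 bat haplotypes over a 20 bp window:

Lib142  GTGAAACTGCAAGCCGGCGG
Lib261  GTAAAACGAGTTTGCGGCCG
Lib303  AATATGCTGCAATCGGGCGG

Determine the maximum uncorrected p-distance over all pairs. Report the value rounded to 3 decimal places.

0.650

Pairwise Hamming distances:
  Lib142 vs Lib261: 9
  Lib142 vs Lib303: 7
  Lib261 vs Lib303: 13
The largest is 13 mismatches, between Lib261 and Lib303; p = 13/20 = 0.650.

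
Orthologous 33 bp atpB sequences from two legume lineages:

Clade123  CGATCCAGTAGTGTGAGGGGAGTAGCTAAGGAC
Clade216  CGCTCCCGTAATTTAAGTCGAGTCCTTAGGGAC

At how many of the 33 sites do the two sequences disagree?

Mismatches occur at site 3 (A↔C), site 7 (A↔C), site 11 (G↔A), site 13 (G↔T), site 15 (G↔A), site 18 (G↔T), site 19 (G↔C), site 24 (A↔C), site 25 (G↔C), site 26 (C↔T), site 29 (A↔G).
That gives 11 mismatches out of 33 aligned sites, so the Hamming distance is 11.

11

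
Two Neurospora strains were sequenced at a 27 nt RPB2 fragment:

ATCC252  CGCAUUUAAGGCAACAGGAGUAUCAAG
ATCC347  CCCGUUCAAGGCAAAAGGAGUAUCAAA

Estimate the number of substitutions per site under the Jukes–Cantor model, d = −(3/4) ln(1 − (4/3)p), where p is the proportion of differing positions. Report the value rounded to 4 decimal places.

0.2127

Differing sites — 2:G/C; 4:A/G; 7:U/C; 15:C/A; 27:G/A.
p = 5/27 = 0.185185.
d = −0.75 · ln(1 − (4/3)·0.185185) = −0.75 · ln(0.753087) = −0.75 · (-0.283575) = 0.2127.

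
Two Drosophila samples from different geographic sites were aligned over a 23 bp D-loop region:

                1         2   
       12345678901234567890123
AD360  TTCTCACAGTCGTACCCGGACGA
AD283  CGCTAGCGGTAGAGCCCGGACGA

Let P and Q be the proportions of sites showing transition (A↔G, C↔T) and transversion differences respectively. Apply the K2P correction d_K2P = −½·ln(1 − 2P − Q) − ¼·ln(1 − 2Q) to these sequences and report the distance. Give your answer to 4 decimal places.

0.4757

The sequences differ at positions 1 (T/C, transition), 2 (T/G, transversion), 5 (C/A, transversion), 6 (A/G, transition), 8 (A/G, transition), 11 (C/A, transversion), 13 (T/A, transversion), 14 (A/G, transition).
Of the 8 differences, 4 transitions and 4 transversions over 23 sites: P = 4/23 = 0.173913, Q = 4/23 = 0.173913.
d = −0.5·ln(0.478261) − 0.25·ln(0.652174) = −0.5·(-0.737599) − 0.25·(-0.427444) = 0.4757.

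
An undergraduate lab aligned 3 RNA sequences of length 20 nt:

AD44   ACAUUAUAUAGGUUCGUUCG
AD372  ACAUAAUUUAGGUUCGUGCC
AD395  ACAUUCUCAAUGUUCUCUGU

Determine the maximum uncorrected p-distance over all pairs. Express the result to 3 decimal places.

Pairwise Hamming distances:
  AD44 vs AD372: 4
  AD44 vs AD395: 8
  AD372 vs AD395: 10
The largest is 10 mismatches, between AD372 and AD395; p = 10/20 = 0.500.

0.500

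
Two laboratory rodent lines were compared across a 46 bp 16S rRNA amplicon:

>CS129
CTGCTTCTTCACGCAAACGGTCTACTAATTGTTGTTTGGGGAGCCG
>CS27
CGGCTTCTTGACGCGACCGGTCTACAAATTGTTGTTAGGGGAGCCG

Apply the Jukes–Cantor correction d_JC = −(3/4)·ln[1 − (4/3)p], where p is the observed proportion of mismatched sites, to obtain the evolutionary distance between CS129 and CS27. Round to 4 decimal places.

Mismatches occur at site 2 (T/G), site 10 (C/G), site 15 (A/G), site 17 (A/C), site 26 (T/A), site 37 (T/A).
p = 6/46 = 0.130435.
d = −0.75 · ln(1 − (4/3)·0.130435) = −0.75 · ln(0.826087) = −0.75 · (-0.191055) = 0.1433.

0.1433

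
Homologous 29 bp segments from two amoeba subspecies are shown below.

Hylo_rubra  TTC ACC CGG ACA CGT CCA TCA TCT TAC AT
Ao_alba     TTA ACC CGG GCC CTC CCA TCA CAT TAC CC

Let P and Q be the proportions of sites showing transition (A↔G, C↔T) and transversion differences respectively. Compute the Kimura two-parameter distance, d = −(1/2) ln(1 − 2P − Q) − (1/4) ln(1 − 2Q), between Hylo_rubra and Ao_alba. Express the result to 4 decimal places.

Differing sites — 3:C/A (Tv); 10:A/G (Ti); 12:A/C (Tv); 14:G/T (Tv); 15:T/C (Ti); 22:T/C (Ti); 23:C/A (Tv); 28:A/C (Tv); 29:T/C (Ti).
Of the 9 differences, 4 transitions and 5 transversions over 29 sites: P = 4/29 = 0.137931, Q = 5/29 = 0.172414.
d = −0.5·ln(0.551724) − 0.25·ln(0.655172) = −0.5·(-0.594707) − 0.25·(-0.422857) = 0.4031.

0.4031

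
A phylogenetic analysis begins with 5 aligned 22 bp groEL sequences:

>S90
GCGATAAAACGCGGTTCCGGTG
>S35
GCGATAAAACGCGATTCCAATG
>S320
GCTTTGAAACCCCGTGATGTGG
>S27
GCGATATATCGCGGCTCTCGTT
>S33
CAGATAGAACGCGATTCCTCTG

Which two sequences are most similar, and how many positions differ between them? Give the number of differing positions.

3

Pairwise Hamming distances:
  S90 vs S35: 3
  S90 vs S320: 10
  S90 vs S27: 6
  S90 vs S33: 6
  S35 vs S320: 12
  S35 vs S27: 8
  S35 vs S33: 5
  S320 vs S27: 14
  S320 vs S33: 15
  S27 vs S33: 10
The smallest is 3, between S90 and S35.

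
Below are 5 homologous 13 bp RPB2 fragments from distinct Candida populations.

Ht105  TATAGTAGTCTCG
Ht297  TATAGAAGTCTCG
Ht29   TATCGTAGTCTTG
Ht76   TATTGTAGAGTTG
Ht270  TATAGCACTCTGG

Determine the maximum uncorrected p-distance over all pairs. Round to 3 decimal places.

Pairwise Hamming distances:
  Ht105 vs Ht297: 1
  Ht105 vs Ht29: 2
  Ht105 vs Ht76: 4
  Ht105 vs Ht270: 3
  Ht297 vs Ht29: 3
  Ht297 vs Ht76: 5
  Ht297 vs Ht270: 3
  Ht29 vs Ht76: 3
  Ht29 vs Ht270: 4
  Ht76 vs Ht270: 6
The largest is 6 mismatches, between Ht76 and Ht270; p = 6/13 = 0.462.

0.462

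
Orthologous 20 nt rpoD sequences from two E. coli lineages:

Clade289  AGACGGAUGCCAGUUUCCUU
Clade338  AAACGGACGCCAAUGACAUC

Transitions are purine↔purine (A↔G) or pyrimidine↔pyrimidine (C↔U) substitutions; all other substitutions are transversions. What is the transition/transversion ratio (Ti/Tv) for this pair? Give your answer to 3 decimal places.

Differing sites — 2:G/A (Ti); 8:U/C (Ti); 13:G/A (Ti); 15:U/G (Tv); 16:U/A (Tv); 18:C/A (Tv); 20:U/C (Ti).
Of the 7 differences, 4 transitions and 3 transversions, so Ti/Tv = 4/3 = 1.333.

1.333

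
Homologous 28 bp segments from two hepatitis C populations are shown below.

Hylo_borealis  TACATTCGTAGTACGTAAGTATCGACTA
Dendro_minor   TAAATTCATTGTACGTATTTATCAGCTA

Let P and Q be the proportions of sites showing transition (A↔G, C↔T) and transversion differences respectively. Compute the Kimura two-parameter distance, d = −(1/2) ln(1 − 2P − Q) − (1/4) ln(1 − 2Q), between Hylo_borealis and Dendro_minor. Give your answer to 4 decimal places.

Mismatches occur at site 3 (C→A, transversion), site 8 (G→A, transition), site 10 (A→T, transversion), site 18 (A→T, transversion), site 19 (G→T, transversion), site 24 (G→A, transition), site 25 (A→G, transition).
Of the 7 differences, 3 transitions and 4 transversions over 28 sites: P = 3/28 = 0.107143, Q = 4/28 = 0.142857.
d = −0.5·ln(0.642857) − 0.25·ln(0.714286) = −0.5·(-0.441833) − 0.25·(-0.336472) = 0.3050.

0.3050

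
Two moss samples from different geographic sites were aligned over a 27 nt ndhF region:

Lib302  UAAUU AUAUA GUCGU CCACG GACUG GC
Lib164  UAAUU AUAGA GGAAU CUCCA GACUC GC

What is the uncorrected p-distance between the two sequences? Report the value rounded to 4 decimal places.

Differing sites — 9:U/G; 12:U/G; 13:C/A; 14:G/A; 17:C/U; 18:A/C; 20:G/A; 25:G/C.
There are 8 differences over 27 sites, so p = 8/27 = 0.2963.

0.2963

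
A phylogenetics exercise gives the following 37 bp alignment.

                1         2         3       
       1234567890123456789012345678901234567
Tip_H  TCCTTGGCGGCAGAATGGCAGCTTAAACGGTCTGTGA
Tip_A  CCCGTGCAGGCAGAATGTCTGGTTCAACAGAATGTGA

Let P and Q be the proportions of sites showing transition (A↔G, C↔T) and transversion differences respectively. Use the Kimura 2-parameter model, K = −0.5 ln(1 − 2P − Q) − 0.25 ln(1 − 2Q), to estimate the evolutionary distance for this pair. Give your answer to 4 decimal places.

The sequences differ at positions 1 (T/C, transition), 4 (T/G, transversion), 7 (G/C, transversion), 8 (C/A, transversion), 18 (G/T, transversion), 20 (A/T, transversion), 22 (C/G, transversion), 25 (A/C, transversion), 29 (G/A, transition), 31 (T/A, transversion), 32 (C/A, transversion).
Of the 11 differences, 2 transitions and 9 transversions over 37 sites: P = 2/37 = 0.054054, Q = 9/37 = 0.243243.
d = −0.5·ln(0.648649) − 0.25·ln(0.513514) = −0.5·(-0.432864) − 0.25·(-0.666478) = 0.3831.

0.3831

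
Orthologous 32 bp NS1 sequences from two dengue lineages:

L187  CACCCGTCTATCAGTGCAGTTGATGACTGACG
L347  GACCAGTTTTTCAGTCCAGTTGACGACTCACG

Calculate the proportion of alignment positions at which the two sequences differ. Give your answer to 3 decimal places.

0.219

Mismatches occur at site 1 (C↔G), site 5 (C↔A), site 8 (C↔T), site 10 (A↔T), site 16 (G↔C), site 24 (T↔C), site 29 (G↔C).
There are 7 differences over 32 sites, so p = 7/32 = 0.219.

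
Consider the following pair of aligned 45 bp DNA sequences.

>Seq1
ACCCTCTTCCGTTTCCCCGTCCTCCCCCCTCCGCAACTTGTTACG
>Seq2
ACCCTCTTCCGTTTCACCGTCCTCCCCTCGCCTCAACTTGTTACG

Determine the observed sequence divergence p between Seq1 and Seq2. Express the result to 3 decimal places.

Mismatches occur at site 16 (C/A), site 28 (C/T), site 30 (T/G), site 33 (G/T).
There are 4 differences over 45 sites, so p = 4/45 = 0.089.

0.089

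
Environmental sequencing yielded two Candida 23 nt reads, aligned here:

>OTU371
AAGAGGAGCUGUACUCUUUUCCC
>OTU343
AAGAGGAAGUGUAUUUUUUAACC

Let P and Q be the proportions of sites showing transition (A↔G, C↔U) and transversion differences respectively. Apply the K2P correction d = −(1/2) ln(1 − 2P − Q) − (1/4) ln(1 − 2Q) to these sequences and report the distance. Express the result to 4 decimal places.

Mismatches occur at site 8 (G↔A, transition), site 9 (C↔G, transversion), site 14 (C↔U, transition), site 16 (C↔U, transition), site 20 (U↔A, transversion), site 21 (C↔A, transversion).
Of the 6 differences, 3 transitions and 3 transversions over 23 sites: P = 3/23 = 0.130435, Q = 3/23 = 0.130435.
d = −0.5·ln(0.608695) − 0.25·ln(0.739130) = −0.5·(-0.496438) − 0.25·(-0.302281) = 0.3238.

0.3238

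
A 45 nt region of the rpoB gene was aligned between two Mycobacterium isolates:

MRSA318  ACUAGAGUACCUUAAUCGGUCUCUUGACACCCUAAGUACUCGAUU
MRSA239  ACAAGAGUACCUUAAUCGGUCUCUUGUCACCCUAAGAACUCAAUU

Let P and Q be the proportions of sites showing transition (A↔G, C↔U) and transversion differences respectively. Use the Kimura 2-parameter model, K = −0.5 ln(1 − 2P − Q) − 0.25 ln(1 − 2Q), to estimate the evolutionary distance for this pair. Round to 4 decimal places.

0.0947

Differing sites — 3:U/A (Tv); 27:A/U (Tv); 37:U/A (Tv); 42:G/A (Ti).
Of the 4 differences, 1 transition and 3 transversions over 45 sites: P = 1/45 = 0.022222, Q = 3/45 = 0.066667.
d = −0.5·ln(0.888889) − 0.25·ln(0.866666) = −0.5·(-0.117783) − 0.25·(-0.143102) = 0.0947.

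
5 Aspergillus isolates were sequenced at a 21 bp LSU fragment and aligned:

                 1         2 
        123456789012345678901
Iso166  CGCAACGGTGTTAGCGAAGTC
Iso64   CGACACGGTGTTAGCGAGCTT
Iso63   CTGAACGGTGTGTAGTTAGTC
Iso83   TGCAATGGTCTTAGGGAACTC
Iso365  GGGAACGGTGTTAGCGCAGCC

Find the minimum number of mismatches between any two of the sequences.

Pairwise Hamming distances:
  Iso166 vs Iso64: 5
  Iso166 vs Iso63: 8
  Iso166 vs Iso83: 5
  Iso166 vs Iso365: 4
  Iso64 vs Iso63: 12
  Iso64 vs Iso83: 8
  Iso64 vs Iso365: 8
  Iso63 vs Iso83: 11
  Iso63 vs Iso365: 9
  Iso83 vs Iso365: 8
The smallest is 4, between Iso166 and Iso365.

4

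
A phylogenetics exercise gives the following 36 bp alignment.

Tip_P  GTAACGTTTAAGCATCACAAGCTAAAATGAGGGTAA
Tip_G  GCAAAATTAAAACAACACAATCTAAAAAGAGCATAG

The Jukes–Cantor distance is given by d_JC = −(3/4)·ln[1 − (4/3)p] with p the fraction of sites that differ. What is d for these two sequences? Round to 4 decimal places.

The sequences differ at positions 2 (T/C), 5 (C/A), 6 (G/A), 9 (T/A), 12 (G/A), 15 (T/A), 21 (G/T), 28 (T/A), 32 (G/C), 33 (G/A), 36 (A/G).
p = 11/36 = 0.305556.
d = −0.75 · ln(1 − (4/3)·0.305556) = −0.75 · ln(0.592592) = −0.75 · (-0.523249) = 0.3924.

0.3924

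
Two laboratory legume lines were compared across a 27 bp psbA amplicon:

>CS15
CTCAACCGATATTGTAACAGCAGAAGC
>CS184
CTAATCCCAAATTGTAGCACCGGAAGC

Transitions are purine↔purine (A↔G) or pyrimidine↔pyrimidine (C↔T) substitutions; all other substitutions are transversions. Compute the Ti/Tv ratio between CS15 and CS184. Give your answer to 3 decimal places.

0.400

Differing sites — 3:C/A (Tv); 5:A/T (Tv); 8:G/C (Tv); 10:T/A (Tv); 17:A/G (Ti); 20:G/C (Tv); 22:A/G (Ti).
Of the 7 differences, 2 transitions and 5 transversions, so Ti/Tv = 2/5 = 0.400.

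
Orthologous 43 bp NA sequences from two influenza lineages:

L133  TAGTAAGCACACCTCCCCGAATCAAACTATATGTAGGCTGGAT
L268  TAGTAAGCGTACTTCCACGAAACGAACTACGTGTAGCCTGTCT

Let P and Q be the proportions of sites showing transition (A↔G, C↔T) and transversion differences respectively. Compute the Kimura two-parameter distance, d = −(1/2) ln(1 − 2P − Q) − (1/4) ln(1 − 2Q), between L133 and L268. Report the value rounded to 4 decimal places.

0.3177

The sequences differ at positions 9 (A/G, transition), 10 (C/T, transition), 13 (C/T, transition), 17 (C/A, transversion), 22 (T/A, transversion), 24 (A/G, transition), 30 (T/C, transition), 31 (A/G, transition), 37 (G/C, transversion), 41 (G/T, transversion), 42 (A/C, transversion).
Of the 11 differences, 6 transitions and 5 transversions over 43 sites: P = 6/43 = 0.139535, Q = 5/43 = 0.116279.
d = −0.5·ln(0.604651) − 0.25·ln(0.767442) = −0.5·(-0.503104) − 0.25·(-0.264692) = 0.3177.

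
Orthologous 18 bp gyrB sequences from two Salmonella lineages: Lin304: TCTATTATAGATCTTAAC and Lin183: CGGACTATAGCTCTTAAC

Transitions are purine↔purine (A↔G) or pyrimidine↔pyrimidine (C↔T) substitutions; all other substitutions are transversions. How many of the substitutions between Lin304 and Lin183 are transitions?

2

Mismatches occur at site 1 (T/C, transition), site 2 (C/G, transversion), site 3 (T/G, transversion), site 5 (T/C, transition), site 11 (A/C, transversion).
Of the 5 differences, 2 transitions and 3 transversions, so the answer is 2.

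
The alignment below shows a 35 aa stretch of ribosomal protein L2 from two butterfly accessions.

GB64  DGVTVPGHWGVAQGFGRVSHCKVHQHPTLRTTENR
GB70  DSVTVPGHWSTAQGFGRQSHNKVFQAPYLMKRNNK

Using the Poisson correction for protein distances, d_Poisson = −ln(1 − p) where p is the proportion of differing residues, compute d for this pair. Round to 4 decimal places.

The sequences differ at positions 2 (G/S), 10 (G/S), 11 (V/T), 18 (V/Q), 21 (C/N), 24 (H/F), 26 (H/A), 28 (T/Y), 30 (R/M), 31 (T/K), 32 (T/R), 33 (E/N), 35 (R/K).
p = 13/35 = 0.371429.
d = −ln(1 − 0.371429) = −ln(0.628571) = 0.4643.

0.4643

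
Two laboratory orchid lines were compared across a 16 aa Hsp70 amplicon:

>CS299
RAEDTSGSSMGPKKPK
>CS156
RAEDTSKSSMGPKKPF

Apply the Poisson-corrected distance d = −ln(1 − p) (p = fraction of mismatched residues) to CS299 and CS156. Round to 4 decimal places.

0.1335

The sequences differ at positions 7 (G/K), 16 (K/F).
p = 2/16 = 0.125000.
d = −ln(1 − 0.125000) = −ln(0.875000) = 0.1335.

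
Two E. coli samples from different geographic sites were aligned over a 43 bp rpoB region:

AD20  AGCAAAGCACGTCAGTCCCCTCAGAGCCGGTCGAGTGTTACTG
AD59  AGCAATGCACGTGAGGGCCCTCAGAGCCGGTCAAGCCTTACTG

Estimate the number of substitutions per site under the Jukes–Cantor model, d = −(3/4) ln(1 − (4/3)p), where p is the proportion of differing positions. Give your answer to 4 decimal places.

0.1835

Differing sites — 6:A/T; 13:C/G; 16:T/G; 17:C/G; 33:G/A; 36:T/C; 37:G/C.
p = 7/43 = 0.162791.
d = −0.75 · ln(1 − (4/3)·0.162791) = −0.75 · ln(0.782945) = −0.75 · (-0.244693) = 0.1835.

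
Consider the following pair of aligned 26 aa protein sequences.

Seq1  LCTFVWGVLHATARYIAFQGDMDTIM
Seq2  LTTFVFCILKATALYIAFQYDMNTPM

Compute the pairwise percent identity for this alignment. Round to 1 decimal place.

The sequences differ at positions 2 (C/T), 6 (W/F), 7 (G/C), 8 (V/I), 10 (H/K), 14 (R/L), 20 (G/Y), 23 (D/N), 25 (I/P).
17 of the 26 sites match, so the percent identity is 17/26 × 100 = 65.4%.

65.4%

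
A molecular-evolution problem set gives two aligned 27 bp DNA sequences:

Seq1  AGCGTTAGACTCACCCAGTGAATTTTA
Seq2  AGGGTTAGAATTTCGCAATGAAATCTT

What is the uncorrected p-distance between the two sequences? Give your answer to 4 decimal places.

0.3333

The sequences differ at positions 3 (C/G), 10 (C/A), 12 (C/T), 13 (A/T), 15 (C/G), 18 (G/A), 23 (T/A), 25 (T/C), 27 (A/T).
There are 9 differences over 27 sites, so p = 9/27 = 0.3333.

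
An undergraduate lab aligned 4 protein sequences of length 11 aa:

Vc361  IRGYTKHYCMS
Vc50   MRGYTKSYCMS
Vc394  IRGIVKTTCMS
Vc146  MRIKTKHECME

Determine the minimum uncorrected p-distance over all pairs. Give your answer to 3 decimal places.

Pairwise Hamming distances:
  Vc361 vs Vc50: 2
  Vc361 vs Vc394: 4
  Vc361 vs Vc146: 5
  Vc50 vs Vc394: 5
  Vc50 vs Vc146: 5
  Vc394 vs Vc146: 7
The smallest is 2 mismatches, between Vc361 and Vc50; p = 2/11 = 0.182.

0.182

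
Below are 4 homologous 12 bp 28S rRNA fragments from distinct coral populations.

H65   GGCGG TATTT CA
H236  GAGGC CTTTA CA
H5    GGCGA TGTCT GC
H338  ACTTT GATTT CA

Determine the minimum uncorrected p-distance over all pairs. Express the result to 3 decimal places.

Pairwise Hamming distances:
  H65 vs H236: 6
  H65 vs H5: 5
  H65 vs H338: 6
  H236 vs H5: 9
  H236 vs H338: 8
  H5 vs H338: 10
The smallest is 5 mismatches, between H65 and H5; p = 5/12 = 0.417.

0.417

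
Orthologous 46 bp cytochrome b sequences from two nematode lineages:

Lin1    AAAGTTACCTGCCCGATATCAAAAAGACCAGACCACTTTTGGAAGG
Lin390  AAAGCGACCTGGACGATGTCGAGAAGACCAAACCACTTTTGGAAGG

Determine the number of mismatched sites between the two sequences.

The sequences differ at positions 5 (T/C), 6 (T/G), 12 (C/G), 13 (C/A), 18 (A/G), 21 (A/G), 23 (A/G), 31 (G/A).
That gives 8 mismatches out of 46 aligned sites, so the Hamming distance is 8.

8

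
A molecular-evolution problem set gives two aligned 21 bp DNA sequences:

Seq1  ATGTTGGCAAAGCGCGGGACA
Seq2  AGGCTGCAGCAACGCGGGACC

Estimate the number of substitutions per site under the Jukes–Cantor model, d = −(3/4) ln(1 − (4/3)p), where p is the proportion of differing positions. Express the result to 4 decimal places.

0.5319

Mismatches occur at site 2 (T/G), site 4 (T/C), site 7 (G/C), site 8 (C/A), site 9 (A/G), site 10 (A/C), site 12 (G/A), site 21 (A/C).
p = 8/21 = 0.380952.
d = −0.75 · ln(1 − (4/3)·0.380952) = −0.75 · ln(0.492064) = −0.75 · (-0.709146) = 0.5319.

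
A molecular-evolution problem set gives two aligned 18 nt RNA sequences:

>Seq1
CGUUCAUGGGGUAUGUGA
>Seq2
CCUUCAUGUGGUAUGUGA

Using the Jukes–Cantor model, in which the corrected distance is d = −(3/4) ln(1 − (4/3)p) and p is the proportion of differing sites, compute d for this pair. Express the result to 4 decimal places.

0.1203

The sequences differ at positions 2 (G/C), 9 (G/U).
p = 2/18 = 0.111111.
d = −0.75 · ln(1 − (4/3)·0.111111) = −0.75 · ln(0.851852) = −0.75 · (-0.160342) = 0.1203.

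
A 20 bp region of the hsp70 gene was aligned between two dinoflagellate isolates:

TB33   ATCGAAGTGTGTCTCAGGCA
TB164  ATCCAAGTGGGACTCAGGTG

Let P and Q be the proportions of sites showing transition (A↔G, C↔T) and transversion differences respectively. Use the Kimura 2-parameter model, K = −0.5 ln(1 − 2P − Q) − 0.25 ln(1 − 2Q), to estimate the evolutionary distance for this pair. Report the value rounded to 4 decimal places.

0.3046

Mismatches occur at site 4 (G→C, transversion), site 10 (T→G, transversion), site 12 (T→A, transversion), site 19 (C→T, transition), site 20 (A→G, transition).
Of the 5 differences, 2 transitions and 3 transversions over 20 sites: P = 2/20 = 0.100000, Q = 3/20 = 0.150000.
d = −0.5·ln(0.650000) − 0.25·ln(0.700000) = −0.5·(-0.430783) − 0.25·(-0.356675) = 0.3046.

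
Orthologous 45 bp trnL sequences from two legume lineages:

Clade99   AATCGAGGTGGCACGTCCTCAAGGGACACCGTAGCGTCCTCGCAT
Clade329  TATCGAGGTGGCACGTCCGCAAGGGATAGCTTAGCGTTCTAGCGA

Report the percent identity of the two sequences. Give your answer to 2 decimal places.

The sequences differ at positions 1 (A/T), 19 (T/G), 27 (C/T), 29 (C/G), 31 (G/T), 38 (C/T), 41 (C/A), 44 (A/G), 45 (T/A).
36 of the 45 sites match, so the percent identity is 36/45 × 100 = 80.00%.

80.00%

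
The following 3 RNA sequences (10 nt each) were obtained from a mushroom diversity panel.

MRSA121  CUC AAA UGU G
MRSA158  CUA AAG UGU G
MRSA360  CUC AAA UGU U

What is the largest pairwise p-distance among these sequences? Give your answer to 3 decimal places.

Pairwise Hamming distances:
  MRSA121 vs MRSA158: 2
  MRSA121 vs MRSA360: 1
  MRSA158 vs MRSA360: 3
The largest is 3 mismatches, between MRSA158 and MRSA360; p = 3/10 = 0.300.

0.300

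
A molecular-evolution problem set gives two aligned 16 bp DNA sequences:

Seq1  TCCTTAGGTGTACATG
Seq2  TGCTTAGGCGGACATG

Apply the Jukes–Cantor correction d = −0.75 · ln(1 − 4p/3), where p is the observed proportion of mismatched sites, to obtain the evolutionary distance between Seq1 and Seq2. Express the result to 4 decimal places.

Mismatches occur at site 2 (C/G), site 9 (T/C), site 11 (T/G).
p = 3/16 = 0.187500.
d = −0.75 · ln(1 − (4/3)·0.187500) = −0.75 · ln(0.750000) = −0.75 · (-0.287682) = 0.2158.

0.2158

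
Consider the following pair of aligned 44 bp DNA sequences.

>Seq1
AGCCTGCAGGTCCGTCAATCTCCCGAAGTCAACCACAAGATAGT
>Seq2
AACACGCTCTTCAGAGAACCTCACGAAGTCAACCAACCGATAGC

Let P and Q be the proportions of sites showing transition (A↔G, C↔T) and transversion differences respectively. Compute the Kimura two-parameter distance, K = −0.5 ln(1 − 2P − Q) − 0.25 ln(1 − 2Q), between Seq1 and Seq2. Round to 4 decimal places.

0.4559

Differing sites — 2:G/A (Ti); 4:C/A (Tv); 5:T/C (Ti); 8:A/T (Tv); 9:G/C (Tv); 10:G/T (Tv); 13:C/A (Tv); 15:T/A (Tv); 16:C/G (Tv); 19:T/C (Ti); 23:C/A (Tv); 36:C/A (Tv); 37:A/C (Tv); 38:A/C (Tv); 44:T/C (Ti).
Of the 15 differences, 4 transitions and 11 transversions over 44 sites: P = 4/44 = 0.090909, Q = 11/44 = 0.250000.
d = −0.5·ln(0.568182) − 0.25·ln(0.500000) = −0.5·(-0.565313) − 0.25·(-0.693147) = 0.4559.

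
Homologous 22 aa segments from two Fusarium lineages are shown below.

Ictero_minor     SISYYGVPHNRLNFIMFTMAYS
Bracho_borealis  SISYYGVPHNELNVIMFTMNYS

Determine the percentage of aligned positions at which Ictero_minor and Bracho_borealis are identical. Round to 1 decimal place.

86.4%

Mismatches occur at site 11 (R↔E), site 14 (F↔V), site 20 (A↔N).
19 of the 22 sites match, so the percent identity is 19/22 × 100 = 86.4%.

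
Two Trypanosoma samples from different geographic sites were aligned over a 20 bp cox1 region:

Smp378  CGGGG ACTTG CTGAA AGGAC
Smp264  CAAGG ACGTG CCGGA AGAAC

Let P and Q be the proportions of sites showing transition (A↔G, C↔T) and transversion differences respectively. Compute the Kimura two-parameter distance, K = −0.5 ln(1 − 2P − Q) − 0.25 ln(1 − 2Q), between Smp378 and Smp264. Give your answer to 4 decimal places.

Mismatches occur at site 2 (G↔A, transition), site 3 (G↔A, transition), site 8 (T↔G, transversion), site 12 (T↔C, transition), site 14 (A↔G, transition), site 18 (G↔A, transition).
Of the 6 differences, 5 transitions and 1 transversion over 20 sites: P = 5/20 = 0.250000, Q = 1/20 = 0.050000.
d = −0.5·ln(0.450000) − 0.25·ln(0.900000) = −0.5·(-0.798508) − 0.25·(-0.105361) = 0.4256.

0.4256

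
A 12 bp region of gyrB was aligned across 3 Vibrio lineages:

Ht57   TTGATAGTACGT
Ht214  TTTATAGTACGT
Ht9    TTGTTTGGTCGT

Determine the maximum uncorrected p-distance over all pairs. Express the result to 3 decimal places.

0.417

Pairwise Hamming distances:
  Ht57 vs Ht214: 1
  Ht57 vs Ht9: 4
  Ht214 vs Ht9: 5
The largest is 5 mismatches, between Ht214 and Ht9; p = 5/12 = 0.417.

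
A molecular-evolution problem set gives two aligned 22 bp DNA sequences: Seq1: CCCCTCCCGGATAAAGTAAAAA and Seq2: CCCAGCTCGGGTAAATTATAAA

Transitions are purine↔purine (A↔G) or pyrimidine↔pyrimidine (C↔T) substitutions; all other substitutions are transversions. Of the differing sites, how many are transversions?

The sequences differ at positions 4 (C/A, transversion), 5 (T/G, transversion), 7 (C/T, transition), 11 (A/G, transition), 16 (G/T, transversion), 19 (A/T, transversion).
Of the 6 differences, 2 transitions and 4 transversions, so the answer is 4.

4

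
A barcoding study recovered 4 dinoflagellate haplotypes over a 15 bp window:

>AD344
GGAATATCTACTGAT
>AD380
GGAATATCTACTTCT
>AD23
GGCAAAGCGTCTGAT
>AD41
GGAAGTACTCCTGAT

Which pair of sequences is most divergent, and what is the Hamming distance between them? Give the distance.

Pairwise Hamming distances:
  AD344 vs AD380: 2
  AD344 vs AD23: 5
  AD344 vs AD41: 4
  AD380 vs AD23: 7
  AD380 vs AD41: 6
  AD23 vs AD41: 6
The largest is 7, between AD380 and AD23.

7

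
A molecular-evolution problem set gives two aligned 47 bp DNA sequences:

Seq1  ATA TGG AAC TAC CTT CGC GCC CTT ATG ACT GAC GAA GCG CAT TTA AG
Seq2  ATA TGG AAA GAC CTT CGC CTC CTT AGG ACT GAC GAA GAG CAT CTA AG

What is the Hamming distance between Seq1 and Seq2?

Differing sites — 9:C/A; 10:T/G; 19:G/C; 20:C/T; 26:T/G; 38:C/A; 43:T/C.
That gives 7 mismatches out of 47 aligned sites, so the Hamming distance is 7.

7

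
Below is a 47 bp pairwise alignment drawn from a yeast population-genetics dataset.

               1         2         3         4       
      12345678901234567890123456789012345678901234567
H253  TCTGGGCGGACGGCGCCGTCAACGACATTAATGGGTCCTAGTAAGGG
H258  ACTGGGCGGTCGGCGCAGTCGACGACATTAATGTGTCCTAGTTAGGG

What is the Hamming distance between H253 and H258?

6

The sequences differ at positions 1 (T/A), 10 (A/T), 17 (C/A), 21 (A/G), 34 (G/T), 43 (A/T).
That gives 6 mismatches out of 47 aligned sites, so the Hamming distance is 6.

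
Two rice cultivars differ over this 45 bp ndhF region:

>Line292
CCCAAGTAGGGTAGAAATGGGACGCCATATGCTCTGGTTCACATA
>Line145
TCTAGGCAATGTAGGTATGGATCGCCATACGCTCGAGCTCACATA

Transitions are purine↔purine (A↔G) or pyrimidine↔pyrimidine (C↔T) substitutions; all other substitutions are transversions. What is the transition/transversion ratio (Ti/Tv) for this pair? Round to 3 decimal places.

Mismatches occur at site 1 (C→T, transition), site 3 (C→T, transition), site 5 (A→G, transition), site 7 (T→C, transition), site 9 (G→A, transition), site 10 (G→T, transversion), site 15 (A→G, transition), site 16 (A→T, transversion), site 21 (G→A, transition), site 22 (A→T, transversion), site 30 (T→C, transition), site 35 (T→G, transversion), site 36 (G→A, transition), site 38 (T→C, transition).
Of the 14 differences, 10 transitions and 4 transversions, so Ti/Tv = 10/4 = 2.500.

2.500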